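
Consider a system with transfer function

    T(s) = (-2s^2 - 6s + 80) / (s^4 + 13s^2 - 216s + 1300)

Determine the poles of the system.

The poles are the roots of the denominator s^4 + 13s^2 - 216s + 1300 = 0.
No real roots exist; factor into two real quadratics: (s^2 - 8s + 25)(s^2 + 8s + 52) = 0.
Each quadratic gives a conjugate pair via the quadratic formula.

s = 4 + 3j, 4 - 3j, -4 + 6j, -4 - 6j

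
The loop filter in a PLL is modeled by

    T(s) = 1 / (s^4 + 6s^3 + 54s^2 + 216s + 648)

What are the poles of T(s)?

The poles are the roots of the denominator s^4 + 6s^3 + 54s^2 + 216s + 648 = 0.
No real roots exist; factor into two real quadratics: (s^2 + 36)(s^2 + 6s + 18) = 0.
Each quadratic gives a conjugate pair via the quadratic formula.

s = 6j, -6j, -3 + 3j, -3 - 3j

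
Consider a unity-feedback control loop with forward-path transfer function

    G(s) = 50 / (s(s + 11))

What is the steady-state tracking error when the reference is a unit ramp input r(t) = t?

e_ss = 0.2200

G(s) has one pole at the origin.
This is a Type 1 system. Kv = lim_{s→0} s·G(s) = 50/11.
e_ss = 1/Kv = 1/(50/11) = 11/50 ≈ 0.2200.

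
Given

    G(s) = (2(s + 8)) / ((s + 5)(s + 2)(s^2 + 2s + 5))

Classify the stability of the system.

stable

The poles can be read from the denominator factors: s = -5, -2, -1 + 2j, -1 - 2j.
Since all poles lie strictly in the left half-plane, the system is stable.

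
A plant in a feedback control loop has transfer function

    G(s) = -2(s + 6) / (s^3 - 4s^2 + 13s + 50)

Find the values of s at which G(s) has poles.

The poles are the roots of the denominator s^3 - 4s^2 + 13s + 50 = 0.
Trying s = -2: the polynomial evaluates to 0, so (s + 2) is a factor.
Dividing out leaves s^2 - 6s + 25 = 0.
The quadratic formula then gives s = 3 ± 4j.

s = 3 ± 4j, -2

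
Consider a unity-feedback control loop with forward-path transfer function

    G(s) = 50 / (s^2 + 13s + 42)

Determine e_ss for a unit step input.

e_ss = 0.4565

G(s) has no poles at the origin.
This is a Type 0 system. Kp = lim_{s→0} G(s) = 50/42 = 25/21.
e_ss = 1/(1 + Kp) = 1/(1 + 25/21) = 21/46 ≈ 0.4565.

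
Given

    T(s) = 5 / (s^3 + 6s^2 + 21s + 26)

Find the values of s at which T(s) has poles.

s = -2 + 3j, -2 - 3j, -2

The poles are the roots of the denominator s^3 + 6s^2 + 21s + 26 = 0.
Trying s = -2: the polynomial evaluates to 0, so (s + 2) is a factor.
Dividing out leaves s^2 + 4s + 13 = 0.
The quadratic formula then gives s = -2 ± 3j.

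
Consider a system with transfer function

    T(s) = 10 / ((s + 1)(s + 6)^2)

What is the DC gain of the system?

T(0) = 5/18 ≈ 0.2778

Set s = 0: T(0) = (10) / (36) = 5/18.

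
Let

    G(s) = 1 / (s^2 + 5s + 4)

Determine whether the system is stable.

The denominator s^2 + 5s + 4 factors as (s + 4)(s + 1), giving poles at s = -4, -1.
Since all poles lie strictly in the left half-plane, the system is stable.

stable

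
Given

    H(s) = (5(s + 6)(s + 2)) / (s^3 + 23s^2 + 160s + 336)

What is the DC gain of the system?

Set s = 0: H(0) = (60) / (336) = 5/28.

H(0) = 5/28 ≈ 0.1786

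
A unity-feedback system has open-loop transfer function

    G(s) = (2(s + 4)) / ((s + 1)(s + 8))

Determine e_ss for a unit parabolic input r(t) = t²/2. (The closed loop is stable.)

e_ss = ∞

G(s) has no poles at the origin.
This is a Type 0 system; Ka = lim_{s→0} s^2·G(s) = 0, so the steady-state error for a parabola input is infinite.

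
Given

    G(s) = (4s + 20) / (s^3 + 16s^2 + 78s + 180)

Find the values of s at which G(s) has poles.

The poles are the roots of the denominator s^3 + 16s^2 + 78s + 180 = 0.
Trying s = -10: the polynomial evaluates to 0, so (s + 10) is a factor.
Dividing out leaves s^2 + 6s + 18 = 0.
The quadratic formula then gives s = -3 ± 3j.

s = -3 + 3j, -3 - 3j, -10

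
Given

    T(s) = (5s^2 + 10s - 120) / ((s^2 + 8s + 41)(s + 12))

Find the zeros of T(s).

Set the numerator to zero: 5s^2 + 10s - 120 = 0, i.e. 5·(s^2 + 2s - 24) = 0.
Factoring: (s - 4)(s + 6) = 0.

s = 4, -6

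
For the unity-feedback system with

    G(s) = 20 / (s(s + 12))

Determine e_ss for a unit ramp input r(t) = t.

G(s) has one pole at the origin.
This is a Type 1 system. Kv = lim_{s→0} s·G(s) = 20/12 = 5/3.
e_ss = 1/Kv = 1/(5/3) = 3/5 ≈ 0.6000.

e_ss = 0.6000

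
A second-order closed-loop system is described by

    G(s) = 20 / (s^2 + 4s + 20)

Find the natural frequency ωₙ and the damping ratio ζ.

Compare the denominator to the standard form s^2 + 2ζωₙs + ωₙ².
ωₙ² = 20, so ωₙ = √20 ≈ 4.472 rad/s.
2ζωₙ = 4, so ζ = 4/(2·√20) ≈ 0.4472.

ωₙ ≈ 4.472 rad/s, ζ ≈ 0.4472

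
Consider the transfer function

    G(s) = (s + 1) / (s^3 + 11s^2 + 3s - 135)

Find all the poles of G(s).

s = 3, -5, -9

The poles are the roots of the denominator s^3 + 11s^2 + 3s - 135 = 0.
Trying s = 3: the polynomial evaluates to 0, so (s - 3) is a factor.
Dividing out leaves s^2 + 14s + 45 = 0.
Factoring the quadratic: (s + 5)(s + 9) = 0.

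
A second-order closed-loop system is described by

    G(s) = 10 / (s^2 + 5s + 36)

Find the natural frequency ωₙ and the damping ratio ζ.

ωₙ = 6 rad/s, ζ ≈ 0.4167

Compare the denominator to the standard form s^2 + 2ζωₙs + ωₙ².
ωₙ² = 36, so ωₙ = 6 rad/s.
2ζωₙ = 5, so ζ = 5/(2·6) ≈ 0.4167.
With ζ = 0.4167 the response is underdamped.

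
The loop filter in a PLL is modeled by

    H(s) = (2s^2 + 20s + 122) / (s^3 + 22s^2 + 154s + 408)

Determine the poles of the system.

s = -5 + 3j, -5 - 3j, -12

The poles are the roots of the denominator s^3 + 22s^2 + 154s + 408 = 0.
Trying s = -12: the polynomial evaluates to 0, so (s + 12) is a factor.
Dividing out leaves s^2 + 10s + 34 = 0.
The quadratic formula then gives s = -5 ± 3j.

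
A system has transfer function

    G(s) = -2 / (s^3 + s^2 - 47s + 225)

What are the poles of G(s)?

s = 4 + 3j, 4 - 3j, -9

The poles are the roots of the denominator s^3 + s^2 - 47s + 225 = 0.
Trying s = -9: the polynomial evaluates to 0, so (s + 9) is a factor.
Dividing out leaves s^2 - 8s + 25 = 0.
The quadratic formula then gives s = 4 ± 3j.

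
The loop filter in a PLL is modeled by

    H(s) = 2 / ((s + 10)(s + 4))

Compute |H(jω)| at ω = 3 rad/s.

|H(j3)| ≈ 0.03831

Substitute s = j3: numerator = 2, denominator = 31 + j42.
|H(j3)| = |2| / |31 + j42| = 2 / 52.202 ≈ 0.03831.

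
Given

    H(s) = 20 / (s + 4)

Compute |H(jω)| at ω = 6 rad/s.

Substitute s = j6: numerator = 20, denominator = 4 + j6.
|H(j6)| = |20| / |4 + j6| = 20 / 7.2111 ≈ 2.774.

|H(j6)| ≈ 2.774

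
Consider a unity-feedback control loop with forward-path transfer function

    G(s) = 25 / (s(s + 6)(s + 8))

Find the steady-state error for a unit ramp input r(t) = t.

G(s) has one pole at the origin.
This is a Type 1 system. Kv = lim_{s→0} s·G(s) = 25/48.
e_ss = 1/Kv = 1/(25/48) = 48/25 ≈ 1.920.

e_ss = 1.920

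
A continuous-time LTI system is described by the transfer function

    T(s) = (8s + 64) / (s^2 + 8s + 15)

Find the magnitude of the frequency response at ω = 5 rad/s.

|T(j5)| ≈ 1.830

Substitute s = j5: numerator = 64 + j40, denominator = -10 + j40.
|T(j5)| = |64 + j40| / |-10 + j40| = 75.472 / 41.231 ≈ 1.830.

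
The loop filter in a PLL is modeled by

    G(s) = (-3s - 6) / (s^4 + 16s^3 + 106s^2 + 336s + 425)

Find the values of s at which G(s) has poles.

The poles are the roots of the denominator s^4 + 16s^3 + 106s^2 + 336s + 425 = 0.
No real roots exist; factor into two real quadratics: (s^2 + 8s + 17)(s^2 + 8s + 25) = 0.
Each quadratic gives a conjugate pair via the quadratic formula.

s = -4 + j, -4 - j, -4 + 3j, -4 - 3j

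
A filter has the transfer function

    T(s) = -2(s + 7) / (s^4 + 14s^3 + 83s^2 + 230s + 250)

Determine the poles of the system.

s = -4 + 3j, -4 - 3j, -3 + j, -3 - j

The poles are the roots of the denominator s^4 + 14s^3 + 83s^2 + 230s + 250 = 0.
No real roots exist; factor into two real quadratics: (s^2 + 8s + 25)(s^2 + 6s + 10) = 0.
Each quadratic gives a conjugate pair via the quadratic formula.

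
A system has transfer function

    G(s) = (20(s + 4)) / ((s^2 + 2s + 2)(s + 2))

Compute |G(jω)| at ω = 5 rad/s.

|G(j5)| ≈ 0.9482

Substitute s = j5: numerator = 80 + j100, denominator = -96 - j95.
|G(j5)| = |80 + j100| / |-96 - j95| = 128.06 / 135.06 ≈ 0.9482.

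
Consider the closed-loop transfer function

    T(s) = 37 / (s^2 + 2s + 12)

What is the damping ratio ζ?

Compare the denominator to the standard form s^2 + 2ζωₙs + ωₙ².
ωₙ² = 12, so ωₙ = √12 ≈ 3.464 rad/s.
2ζωₙ = 2, so ζ = 2/(2·√12) ≈ 0.2887.

ζ ≈ 0.2887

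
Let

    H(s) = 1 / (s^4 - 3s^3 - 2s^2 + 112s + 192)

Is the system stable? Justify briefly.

unstable

The denominator s^4 - 3s^3 - 2s^2 + 112s + 192 factors as (s + 2)(s + 3)(s^2 - 8s + 32), giving poles at s = -2, -3, 4 ± 4j.
Since the pole(s) at s = 4 + 4j, 4 - 4j lie in the right half-plane, the system is unstable.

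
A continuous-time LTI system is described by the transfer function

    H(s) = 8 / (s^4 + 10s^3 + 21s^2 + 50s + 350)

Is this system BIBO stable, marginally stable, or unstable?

The denominator s^4 + 10s^3 + 21s^2 + 50s + 350 factors as (s^2 - 2s + 10)(s + 5)(s + 7), giving poles at s = 1 ± 3j, -5, -7.
Since the pole(s) at s = 1 + 3j, 1 - 3j lie in the right half-plane, the system is unstable.

unstable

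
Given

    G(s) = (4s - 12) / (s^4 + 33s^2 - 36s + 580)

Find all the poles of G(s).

s = 2 ± 4j, -2 ± 5j

The poles are the roots of the denominator s^4 + 33s^2 - 36s + 580 = 0.
No real roots exist; factor into two real quadratics: (s^2 - 4s + 20)(s^2 + 4s + 29) = 0.
Each quadratic gives a conjugate pair via the quadratic formula.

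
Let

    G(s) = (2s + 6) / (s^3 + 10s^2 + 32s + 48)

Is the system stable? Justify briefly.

stable

The denominator s^3 + 10s^2 + 32s + 48 factors as (s + 6)(s^2 + 4s + 8), giving poles at s = -6, -2 ± 2j.
Since all poles lie strictly in the left half-plane, the system is stable.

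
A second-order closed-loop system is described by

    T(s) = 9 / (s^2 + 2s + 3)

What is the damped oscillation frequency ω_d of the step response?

ω_d ≈ 1.414 rad/s

Comparing s^2 + 2s + 3 to s^2 + 2ζωₙs + ωₙ²: ωₙ = √3 ≈ 1.732 rad/s and ζ = 2/(2·√3) ≈ 0.5774.
ζωₙ = 2/2 = 1, so ω_d = ωₙ√(1−ζ²) = √(ωₙ² − (ζωₙ)²) = √(3 − 1²) = √2 ≈ 1.414 rad/s.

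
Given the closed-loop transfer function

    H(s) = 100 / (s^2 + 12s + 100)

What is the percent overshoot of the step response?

Comparing s^2 + 12s + 100 to s^2 + 2ζωₙs + ωₙ²: ωₙ = 10 rad/s and ζ = 12/(2·10) = 0.6.
%OS = 100·exp(−πζ/√(1−ζ²)) = 100·exp(−π·0.6/√(1−0.6²)) ≈ 9.48%.

%OS ≈ 9.48%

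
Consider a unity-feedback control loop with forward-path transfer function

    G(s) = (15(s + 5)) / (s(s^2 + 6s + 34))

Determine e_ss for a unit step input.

e_ss = 0

G(s) has one pole at the origin.
This is a Type 1 system; for a step input the steady-state error is zero.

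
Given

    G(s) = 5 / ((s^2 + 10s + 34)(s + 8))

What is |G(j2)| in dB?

|G(j2)|_dB ≈ -35.5 dB

Substitute s = j2: numerator = 5, denominator = 200 + j220.
|G(j2)| = |5| / |200 + j220| = 5 / 297.32 ≈ 0.01682.
In decibels: 20·log₁₀(0.01682) ≈ -35.5 dB.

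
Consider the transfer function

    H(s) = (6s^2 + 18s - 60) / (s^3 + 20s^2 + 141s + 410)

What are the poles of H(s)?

The poles are the roots of the denominator s^3 + 20s^2 + 141s + 410 = 0.
Trying s = -10: the polynomial evaluates to 0, so (s + 10) is a factor.
Dividing out leaves s^2 + 10s + 41 = 0.
The quadratic formula then gives s = -5 ± 4j.

s = -5 + 4j, -5 - 4j, -10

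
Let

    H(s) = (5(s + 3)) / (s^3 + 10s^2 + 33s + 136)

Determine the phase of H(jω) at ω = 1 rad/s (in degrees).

At s = j1: numerator = 15 + j5, denominator = 126 + j32.
∠H = ∠num − ∠den = 18.435° − (14.250°) = 4.185°.

∠H(j1) ≈ 4.185°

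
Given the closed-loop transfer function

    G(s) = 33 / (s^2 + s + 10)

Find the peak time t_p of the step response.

Comparing s^2 + s + 10 to s^2 + 2ζωₙs + ωₙ²: ωₙ = √10 ≈ 3.162 rad/s and ζ = 1/(2·√10) ≈ 0.1581.
ζωₙ = 1/2 = 0.5, so ω_d = ωₙ√(1−ζ²) = √(ωₙ² − (ζωₙ)²) = √(10 − 0.5²) = √9.75 ≈ 3.122 rad/s.
t_p = π/ω_d = π/3.122 ≈ 1.006 s.

t_p ≈ 1.006 s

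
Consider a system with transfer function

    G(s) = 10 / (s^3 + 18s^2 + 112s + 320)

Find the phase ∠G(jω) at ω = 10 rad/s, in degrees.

At s = j10: numerator = 10, denominator = -1480 + j120.
∠G = ∠num − ∠den = 0° − (175.36°) = -175.4°.

∠G(j10) ≈ -175.4°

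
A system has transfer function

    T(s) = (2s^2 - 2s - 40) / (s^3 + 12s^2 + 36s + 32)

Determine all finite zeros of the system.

Set the numerator to zero: 2s^2 - 2s - 40 = 0, i.e. 2·(s^2 - s - 20) = 0.
Factoring: (s - 5)(s + 4) = 0.

s = 5, -4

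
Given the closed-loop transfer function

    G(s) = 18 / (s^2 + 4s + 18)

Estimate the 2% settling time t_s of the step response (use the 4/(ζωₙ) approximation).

Comparing s^2 + 4s + 18 to s^2 + 2ζωₙs + ωₙ²: ωₙ = √18 ≈ 4.243 rad/s and ζ = 4/(2·√18) ≈ 0.4714.
ζωₙ = 4/2 = 2, so t_s ≈ 4/(ζωₙ) = 4/2 = 2 s.

t_s ≈ 2 s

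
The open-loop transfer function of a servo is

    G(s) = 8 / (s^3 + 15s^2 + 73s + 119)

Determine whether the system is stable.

The denominator s^3 + 15s^2 + 73s + 119 factors as (s + 7)(s^2 + 8s + 17), giving poles at s = -7, -4 ± j.
Since all poles lie strictly in the left half-plane, the system is stable.

stable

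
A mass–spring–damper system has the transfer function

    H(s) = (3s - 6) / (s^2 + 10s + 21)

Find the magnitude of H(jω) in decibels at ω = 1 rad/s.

|H(j1)|_dB ≈ -10.5 dB

Substitute s = j1: numerator = -6 + j3, denominator = 20 + j10.
|H(j1)| = |-6 + j3| / |20 + j10| = 6.7082 / 22.361 = 0.3000.
In decibels: 20·log₁₀(0.3000) ≈ -10.5 dB.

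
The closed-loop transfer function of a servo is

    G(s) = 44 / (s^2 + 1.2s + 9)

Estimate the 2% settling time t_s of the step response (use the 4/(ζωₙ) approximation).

Comparing s^2 + 1.2s + 9 to s^2 + 2ζωₙs + ωₙ²: ωₙ = 3 rad/s and ζ = 1.2/(2·3) = 0.2.
ζωₙ = 1.2/2 = 0.6, so t_s ≈ 4/(ζωₙ) = 4/0.6 ≈ 6.667 s.

t_s ≈ 6.667 s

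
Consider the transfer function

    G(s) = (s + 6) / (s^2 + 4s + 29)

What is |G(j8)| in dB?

|G(j8)|_dB ≈ -13.5 dB

Substitute s = j8: numerator = 6 + j8, denominator = -35 + j32.
|G(j8)| = |6 + j8| / |-35 + j32| = 10 / 47.424 ≈ 0.2109.
In decibels: 20·log₁₀(0.2109) ≈ -13.5 dB.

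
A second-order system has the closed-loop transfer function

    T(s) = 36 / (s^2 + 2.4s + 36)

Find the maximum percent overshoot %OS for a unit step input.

%OS ≈ 52.7%

Comparing s^2 + 2.4s + 36 to s^2 + 2ζωₙs + ωₙ²: ωₙ = 6 rad/s and ζ = 2.4/(2·6) = 0.2.
%OS = 100·exp(−πζ/√(1−ζ²)) = 100·exp(−π·0.2/√(1−0.2²)) ≈ 52.7%.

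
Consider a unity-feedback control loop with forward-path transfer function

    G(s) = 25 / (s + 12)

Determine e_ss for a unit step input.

e_ss = 0.3243

G(s) has no poles at the origin.
This is a Type 0 system. Kp = lim_{s→0} G(s) = 25/12.
e_ss = 1/(1 + Kp) = 1/(1 + 25/12) = 12/37 ≈ 0.3243.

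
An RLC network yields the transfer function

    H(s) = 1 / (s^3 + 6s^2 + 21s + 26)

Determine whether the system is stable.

The denominator s^3 + 6s^2 + 21s + 26 factors as (s^2 + 4s + 13)(s + 2), giving poles at s = -2 + 3j, -2 - 3j, -2.
Since all poles lie strictly in the left half-plane, the system is stable.

stable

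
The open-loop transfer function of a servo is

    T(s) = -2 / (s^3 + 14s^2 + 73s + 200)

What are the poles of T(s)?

s = -3 + 4j, -3 - 4j, -8

The poles are the roots of the denominator s^3 + 14s^2 + 73s + 200 = 0.
Trying s = -8: the polynomial evaluates to 0, so (s + 8) is a factor.
Dividing out leaves s^2 + 6s + 25 = 0.
The quadratic formula then gives s = -3 ± 4j.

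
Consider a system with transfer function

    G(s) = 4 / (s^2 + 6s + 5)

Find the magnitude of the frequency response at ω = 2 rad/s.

Substitute s = j2: numerator = 4, denominator = 1 + j12.
|G(j2)| = |4| / |1 + j12| = 4 / 12.042 ≈ 0.3322.

|G(j2)| ≈ 0.3322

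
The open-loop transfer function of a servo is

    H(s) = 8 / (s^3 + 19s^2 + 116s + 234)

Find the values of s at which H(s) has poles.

s = -5 + j, -5 - j, -9

The poles are the roots of the denominator s^3 + 19s^2 + 116s + 234 = 0.
Trying s = -9: the polynomial evaluates to 0, so (s + 9) is a factor.
Dividing out leaves s^2 + 10s + 26 = 0.
The quadratic formula then gives s = -5 ± 1j.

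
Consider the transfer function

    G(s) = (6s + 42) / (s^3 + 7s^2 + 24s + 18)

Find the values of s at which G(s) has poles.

s = -3 ± 3j, -1

The poles are the roots of the denominator s^3 + 7s^2 + 24s + 18 = 0.
Trying s = -1: the polynomial evaluates to 0, so (s + 1) is a factor.
Dividing out leaves s^2 + 6s + 18 = 0.
The quadratic formula then gives s = -3 ± 3j.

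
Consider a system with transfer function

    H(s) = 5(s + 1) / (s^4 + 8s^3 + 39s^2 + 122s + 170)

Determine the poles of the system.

s = -1 + 4j, -1 - 4j, -3 + j, -3 - j

The poles are the roots of the denominator s^4 + 8s^3 + 39s^2 + 122s + 170 = 0.
No real roots exist; factor into two real quadratics: (s^2 + 2s + 17)(s^2 + 6s + 10) = 0.
Each quadratic gives a conjugate pair via the quadratic formula.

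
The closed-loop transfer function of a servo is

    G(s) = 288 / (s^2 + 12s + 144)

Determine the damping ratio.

Compare the denominator to the standard form s^2 + 2ζωₙs + ωₙ².
ωₙ² = 144, so ωₙ = 12 rad/s.
2ζωₙ = 12, so ζ = 12/(2·12) = 0.5.

ζ = 0.5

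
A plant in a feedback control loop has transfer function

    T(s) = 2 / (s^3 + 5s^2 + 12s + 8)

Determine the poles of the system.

s = -2 + 2j, -2 - 2j, -1

The poles are the roots of the denominator s^3 + 5s^2 + 12s + 8 = 0.
Trying s = -1: the polynomial evaluates to 0, so (s + 1) is a factor.
Dividing out leaves s^2 + 4s + 8 = 0.
The quadratic formula then gives s = -2 ± 2j.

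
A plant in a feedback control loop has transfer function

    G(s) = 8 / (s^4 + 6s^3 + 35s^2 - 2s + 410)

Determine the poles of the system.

s = 1 + 3j, 1 - 3j, -4 + 5j, -4 - 5j

The poles are the roots of the denominator s^4 + 6s^3 + 35s^2 - 2s + 410 = 0.
No real roots exist; factor into two real quadratics: (s^2 - 2s + 10)(s^2 + 8s + 41) = 0.
Each quadratic gives a conjugate pair via the quadratic formula.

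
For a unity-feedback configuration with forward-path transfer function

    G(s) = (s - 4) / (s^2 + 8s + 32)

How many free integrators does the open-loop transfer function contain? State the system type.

Type 0

The denominator has no factor of s at the origin — no free integrator — so this is a Type 0 system.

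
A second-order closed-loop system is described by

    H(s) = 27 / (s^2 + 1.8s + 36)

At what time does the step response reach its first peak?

Comparing s^2 + 1.8s + 36 to s^2 + 2ζωₙs + ωₙ²: ωₙ = 6 rad/s and ζ = 1.8/(2·6) = 0.15.
ζωₙ = 1.8/2 = 0.9, so ω_d = ωₙ√(1−ζ²) = √(ωₙ² − (ζωₙ)²) = √(36 − 0.9²) = √35.19 ≈ 5.932 rad/s.
t_p = π/ω_d = π/5.932 ≈ 0.5296 s.

t_p ≈ 0.5296 s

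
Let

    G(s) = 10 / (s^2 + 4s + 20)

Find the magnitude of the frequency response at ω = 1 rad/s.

|G(j1)| ≈ 0.5150

Substitute s = j1: numerator = 10, denominator = 19 + j4.
|G(j1)| = |10| / |19 + j4| = 10 / 19.416 ≈ 0.5150.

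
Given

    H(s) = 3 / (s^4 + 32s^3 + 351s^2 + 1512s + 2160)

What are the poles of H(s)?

s = -5, -12, -3, -12

The poles are the roots of the denominator s^4 + 32s^3 + 351s^2 + 1512s + 2160 = 0.
Trying s = -5: the polynomial evaluates to 0, so (s + 5) is a factor.
Dividing out leaves s^3 + 27s^2 + 216s + 432 = 0.
This factors further as (s + 12)^2(s + 3) = 0.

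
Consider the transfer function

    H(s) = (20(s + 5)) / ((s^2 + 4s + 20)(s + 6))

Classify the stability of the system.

stable

The poles can be read from the denominator factors: s = -2 + 4j, -2 - 4j, -6.
Since all poles lie strictly in the left half-plane, the system is stable.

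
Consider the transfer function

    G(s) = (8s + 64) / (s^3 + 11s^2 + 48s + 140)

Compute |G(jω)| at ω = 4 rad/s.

Substitute s = j4: numerator = 64 + j32, denominator = -36 + j128.
|G(j4)| = |64 + j32| / |-36 + j128| = 71.554 / 132.97 ≈ 0.5381.

|G(j4)| ≈ 0.5381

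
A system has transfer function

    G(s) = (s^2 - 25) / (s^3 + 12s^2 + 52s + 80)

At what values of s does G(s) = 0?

s = -5, 5

Set the numerator to zero: s^2 - 25 = 0.
Factoring: (s + 5)(s - 5) = 0.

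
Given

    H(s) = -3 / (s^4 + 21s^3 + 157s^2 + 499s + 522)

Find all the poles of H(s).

s = -5 + 2j, -5 - 2j, -2, -9

The poles are the roots of the denominator s^4 + 21s^3 + 157s^2 + 499s + 522 = 0.
Trying s = -2: the polynomial evaluates to 0, so (s + 2) is a factor.
Dividing out leaves s^3 + 19s^2 + 119s + 261 = 0.
This factors further as (s^2 + 10s + 29)(s + 9) = 0.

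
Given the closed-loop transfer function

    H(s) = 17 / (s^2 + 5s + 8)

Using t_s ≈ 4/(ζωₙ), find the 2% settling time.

Comparing s^2 + 5s + 8 to s^2 + 2ζωₙs + ωₙ²: ωₙ = √8 ≈ 2.828 rad/s and ζ = 5/(2·√8) ≈ 0.8839.
ζωₙ = 5/2 = 2.5, so t_s ≈ 4/(ζωₙ) = 4/2.5 = 1.600 s.

t_s ≈ 1.600 s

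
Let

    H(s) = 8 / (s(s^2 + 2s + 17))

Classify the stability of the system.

The poles can be read from the denominator factors: s = 0, -1 ± 4j.
Since the simple pole(s) at s = 0 lie on the jω-axis with none in the right half-plane, the system is marginally stable.

marginally stable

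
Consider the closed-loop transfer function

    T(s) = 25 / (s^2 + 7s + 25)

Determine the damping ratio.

Compare the denominator to the standard form s^2 + 2ζωₙs + ωₙ².
ωₙ² = 25, so ωₙ = 5 rad/s.
2ζωₙ = 7, so ζ = 7/(2·5) = 0.7.
With ζ = 0.7 the response is underdamped.

ζ = 0.7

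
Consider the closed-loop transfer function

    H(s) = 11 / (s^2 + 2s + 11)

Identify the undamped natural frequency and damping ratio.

Compare the denominator to the standard form s^2 + 2ζωₙs + ωₙ².
ωₙ² = 11, so ωₙ = √11 ≈ 3.317 rad/s.
2ζωₙ = 2, so ζ = 2/(2·√11) ≈ 0.3015.
With ζ = 0.3015 the response is underdamped.

ωₙ ≈ 3.317 rad/s, ζ ≈ 0.3015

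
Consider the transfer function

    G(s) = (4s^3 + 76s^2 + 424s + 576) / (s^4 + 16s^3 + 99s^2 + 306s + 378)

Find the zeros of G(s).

s = -2, -8, -9

Set the numerator to zero: 4s^3 + 76s^2 + 424s + 576 = 0, i.e. 4·(s^3 + 19s^2 + 106s + 144) = 0.
Factoring: (s + 2)(s + 8)(s + 9) = 0.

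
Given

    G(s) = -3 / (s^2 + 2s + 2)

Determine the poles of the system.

The poles are the roots of the denominator s^2 + 2s + 2 = 0.
Using the quadratic formula: s = (-2 ± √(-4))/2 = -1 ± 1j.

s = -1 ± j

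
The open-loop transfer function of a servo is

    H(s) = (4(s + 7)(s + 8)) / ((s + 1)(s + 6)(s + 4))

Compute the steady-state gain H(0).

At s = 0 each factor (s + a) contributes a and each (s^2 + bs + c) contributes c.
H(0) = 4·(7) · (8) / ((1) · (6) · (4)) = 224/24 = 28/3.

H(0) = 28/3 ≈ 9.333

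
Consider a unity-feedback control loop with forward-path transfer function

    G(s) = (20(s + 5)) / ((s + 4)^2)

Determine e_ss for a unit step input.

G(s) has no poles at the origin.
This is a Type 0 system. Kp = lim_{s→0} G(s) = 100/16 = 25/4.
e_ss = 1/(1 + Kp) = 1/(1 + 25/4) = 4/29 ≈ 0.1379.

e_ss = 0.1379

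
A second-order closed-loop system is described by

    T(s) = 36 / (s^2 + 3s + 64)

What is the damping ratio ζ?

Compare the denominator to the standard form s^2 + 2ζωₙs + ωₙ².
ωₙ² = 64, so ωₙ = 8 rad/s.
2ζωₙ = 3, so ζ = 3/(2·8) = 0.1875.
With ζ = 0.1875 the response is underdamped.

ζ = 0.1875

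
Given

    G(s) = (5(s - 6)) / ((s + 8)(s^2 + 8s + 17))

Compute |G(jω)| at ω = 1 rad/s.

Substitute s = j1: numerator = -30 + j5, denominator = 120 + j80.
|G(j1)| = |-30 + j5| / |120 + j80| = 30.414 / 144.22 ≈ 0.2109.

|G(j1)| ≈ 0.2109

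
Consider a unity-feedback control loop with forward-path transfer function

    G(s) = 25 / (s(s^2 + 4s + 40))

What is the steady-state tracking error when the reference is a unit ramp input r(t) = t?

G(s) has one pole at the origin.
This is a Type 1 system. Kv = lim_{s→0} s·G(s) = 25/40 = 5/8.
e_ss = 1/Kv = 1/(5/8) = 8/5 ≈ 1.600.

e_ss = 1.600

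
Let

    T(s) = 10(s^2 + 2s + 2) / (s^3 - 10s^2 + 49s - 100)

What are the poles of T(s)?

s = 3 ± 4j, 4

The poles are the roots of the denominator s^3 - 10s^2 + 49s - 100 = 0.
Trying s = 4: the polynomial evaluates to 0, so (s - 4) is a factor.
Dividing out leaves s^2 - 6s + 25 = 0.
The quadratic formula then gives s = 3 ± 4j.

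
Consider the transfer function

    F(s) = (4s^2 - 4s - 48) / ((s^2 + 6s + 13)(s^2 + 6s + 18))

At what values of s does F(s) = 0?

s = 4, -3

Set the numerator to zero: 4s^2 - 4s - 48 = 0, i.e. 4·(s^2 - s - 12) = 0.
Factoring: (s - 4)(s + 3) = 0.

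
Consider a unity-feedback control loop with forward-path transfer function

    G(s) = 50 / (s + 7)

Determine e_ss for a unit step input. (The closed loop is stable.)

e_ss = 0.1228

G(s) has no poles at the origin.
This is a Type 0 system. Kp = lim_{s→0} G(s) = 50/7.
e_ss = 1/(1 + Kp) = 1/(1 + 50/7) = 7/57 ≈ 0.1228.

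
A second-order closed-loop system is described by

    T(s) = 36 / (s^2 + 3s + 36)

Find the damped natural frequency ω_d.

Comparing s^2 + 3s + 36 to s^2 + 2ζωₙs + ωₙ²: ωₙ = 6 rad/s and ζ = 3/(2·6) = 0.25.
ζωₙ = 3/2 = 1.5, so ω_d = ωₙ√(1−ζ²) = √(ωₙ² − (ζωₙ)²) = √(36 − 1.5²) = √33.75 ≈ 5.809 rad/s.

ω_d ≈ 5.809 rad/s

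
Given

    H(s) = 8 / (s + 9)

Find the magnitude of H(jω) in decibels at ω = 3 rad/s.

|H(j3)|_dB ≈ -1.48 dB

Substitute s = j3: numerator = 8, denominator = 9 + j3.
|H(j3)| = |8| / |9 + j3| = 8 / 9.4868 ≈ 0.8433.
In decibels: 20·log₁₀(0.8433) ≈ -1.48 dB.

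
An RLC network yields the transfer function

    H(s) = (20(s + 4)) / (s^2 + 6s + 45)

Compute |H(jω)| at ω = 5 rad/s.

Substitute s = j5: numerator = 80 + j100, denominator = 20 + j30.
|H(j5)| = |80 + j100| / |20 + j30| = 128.06 / 36.056 ≈ 3.552.

|H(j5)| ≈ 3.552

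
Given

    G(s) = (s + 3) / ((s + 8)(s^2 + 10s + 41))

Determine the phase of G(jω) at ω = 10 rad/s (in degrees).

At s = j10: numerator = 3 + j10, denominator = -1472 + j210.
∠G = ∠num − ∠den = 73.301° − (171.88°) = -98.58°.

∠G(j10) ≈ -98.58°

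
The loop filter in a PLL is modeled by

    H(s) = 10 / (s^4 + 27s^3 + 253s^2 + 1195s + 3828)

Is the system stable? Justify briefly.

stable

The denominator s^4 + 27s^3 + 253s^2 + 1195s + 3828 factors as (s + 11)(s^2 + 4s + 29)(s + 12), giving poles at s = -11, -2 ± 5j, -12.
Since all poles lie strictly in the left half-plane, the system is stable.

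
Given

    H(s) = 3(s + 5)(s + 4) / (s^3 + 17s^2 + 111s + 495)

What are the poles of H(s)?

The poles are the roots of the denominator s^3 + 17s^2 + 111s + 495 = 0.
Trying s = -11: the polynomial evaluates to 0, so (s + 11) is a factor.
Dividing out leaves s^2 + 6s + 45 = 0.
The quadratic formula then gives s = -3 ± 6j.

s = -3 ± 6j, -11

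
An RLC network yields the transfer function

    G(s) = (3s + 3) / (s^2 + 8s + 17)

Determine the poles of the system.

The poles are the roots of the denominator s^2 + 8s + 17 = 0.
Using the quadratic formula: s = (-8 ± √(-4))/2 = -4 ± 1j.

s = -4 + j, -4 - j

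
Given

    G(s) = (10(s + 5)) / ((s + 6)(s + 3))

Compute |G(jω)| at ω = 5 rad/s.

Substitute s = j5: numerator = 50 + j50, denominator = -7 + j45.
|G(j5)| = |50 + j50| / |-7 + j45| = 70.711 / 45.541 ≈ 1.553.

|G(j5)| ≈ 1.553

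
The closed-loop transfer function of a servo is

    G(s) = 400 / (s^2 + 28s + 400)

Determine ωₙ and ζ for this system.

ωₙ = 20 rad/s, ζ = 0.7

Compare the denominator to the standard form s^2 + 2ζωₙs + ωₙ².
ωₙ² = 400, so ωₙ = 20 rad/s.
2ζωₙ = 28, so ζ = 28/(2·20) = 0.7.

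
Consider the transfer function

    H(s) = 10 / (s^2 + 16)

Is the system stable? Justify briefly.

marginally stable

The poles can be read from the denominator factors: s = 4j, -4j.
Since the simple pole(s) at s = 4j, -4j lie on the jω-axis with none in the right half-plane, the system is marginally stable.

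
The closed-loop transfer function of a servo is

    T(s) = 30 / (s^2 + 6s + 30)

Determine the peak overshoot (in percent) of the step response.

%OS ≈ 12.8%

Comparing s^2 + 6s + 30 to s^2 + 2ζωₙs + ωₙ²: ωₙ = √30 ≈ 5.477 rad/s and ζ = 6/(2·√30) ≈ 0.5477.
%OS = 100·exp(−πζ/√(1−ζ²)) = 100·exp(−π·0.5477/√(1−0.5477²)) ≈ 12.8%.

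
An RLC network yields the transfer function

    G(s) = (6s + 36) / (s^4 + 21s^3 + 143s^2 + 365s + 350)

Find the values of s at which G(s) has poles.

The poles are the roots of the denominator s^4 + 21s^3 + 143s^2 + 365s + 350 = 0.
Trying s = -10: the polynomial evaluates to 0, so (s + 10) is a factor.
Dividing out leaves s^3 + 11s^2 + 33s + 35 = 0.
This factors further as (s + 7)(s^2 + 4s + 5) = 0.

s = -10, -7, -2 + j, -2 - j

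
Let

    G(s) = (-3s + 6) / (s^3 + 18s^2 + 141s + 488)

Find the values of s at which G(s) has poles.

The poles are the roots of the denominator s^3 + 18s^2 + 141s + 488 = 0.
Trying s = -8: the polynomial evaluates to 0, so (s + 8) is a factor.
Dividing out leaves s^2 + 10s + 61 = 0.
The quadratic formula then gives s = -5 ± 6j.

s = -5 ± 6j, -8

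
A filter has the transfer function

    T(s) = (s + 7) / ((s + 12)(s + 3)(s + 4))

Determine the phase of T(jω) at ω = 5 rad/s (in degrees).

∠T(j5) ≈ -97.46°

At s = j5: numerator = 7 + j5, denominator = -331 + j355.
∠T = ∠num − ∠den = 35.538° − (133.00°) = -97.46°.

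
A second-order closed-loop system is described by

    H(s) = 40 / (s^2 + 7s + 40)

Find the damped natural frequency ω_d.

Comparing s^2 + 7s + 40 to s^2 + 2ζωₙs + ωₙ²: ωₙ = √40 ≈ 6.325 rad/s and ζ = 7/(2·√40) ≈ 0.5534.
ζωₙ = 7/2 = 3.5, so ω_d = ωₙ√(1−ζ²) = √(ωₙ² − (ζωₙ)²) = √(40 − 3.5²) = √27.75 ≈ 5.268 rad/s.

ω_d ≈ 5.268 rad/s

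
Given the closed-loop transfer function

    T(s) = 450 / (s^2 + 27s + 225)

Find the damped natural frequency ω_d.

Comparing s^2 + 27s + 225 to s^2 + 2ζωₙs + ωₙ²: ωₙ = 15 rad/s and ζ = 27/(2·15) = 0.9.
ζωₙ = 27/2 = 13.5, so ω_d = ωₙ√(1−ζ²) = √(ωₙ² − (ζωₙ)²) = √(225 − 13.5²) = √42.75 ≈ 6.538 rad/s.

ω_d ≈ 6.538 rad/s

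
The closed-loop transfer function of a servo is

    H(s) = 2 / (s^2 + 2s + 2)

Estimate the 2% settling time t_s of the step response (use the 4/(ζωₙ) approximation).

Comparing s^2 + 2s + 2 to s^2 + 2ζωₙs + ωₙ²: ωₙ = √2 ≈ 1.414 rad/s and ζ = 2/(2·√2) ≈ 0.7071.
ζωₙ = 2/2 = 1, so t_s ≈ 4/(ζωₙ) = 4/1 = 4 s.

t_s ≈ 4 s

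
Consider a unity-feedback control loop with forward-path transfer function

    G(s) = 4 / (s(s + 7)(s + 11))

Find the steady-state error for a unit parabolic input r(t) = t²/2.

e_ss = ∞

G(s) has one pole at the origin.
This is a Type 1 system; Ka = lim_{s→0} s^2·G(s) = 0, so the steady-state error for a parabola input is infinite.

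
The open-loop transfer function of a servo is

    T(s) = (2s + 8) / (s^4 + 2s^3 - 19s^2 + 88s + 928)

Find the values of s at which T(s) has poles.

The poles are the roots of the denominator s^4 + 2s^3 - 19s^2 + 88s + 928 = 0.
No real roots exist; factor into two real quadratics: (s^2 - 8s + 32)(s^2 + 10s + 29) = 0.
Each quadratic gives a conjugate pair via the quadratic formula.

s = 4 + 4j, 4 - 4j, -5 + 2j, -5 - 2j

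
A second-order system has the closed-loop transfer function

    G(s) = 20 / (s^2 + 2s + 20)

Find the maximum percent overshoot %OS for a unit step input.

Comparing s^2 + 2s + 20 to s^2 + 2ζωₙs + ωₙ²: ωₙ = √20 ≈ 4.472 rad/s and ζ = 2/(2·√20) ≈ 0.2236.
%OS = 100·exp(−πζ/√(1−ζ²)) = 100·exp(−π·0.2236/√(1−0.2236²)) ≈ 48.6%.

%OS ≈ 48.6%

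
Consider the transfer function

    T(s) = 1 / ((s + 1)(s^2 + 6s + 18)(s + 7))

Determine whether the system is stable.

stable

The poles can be read from the denominator factors: s = -1, -3 ± 3j, -7.
Since all poles lie strictly in the left half-plane, the system is stable.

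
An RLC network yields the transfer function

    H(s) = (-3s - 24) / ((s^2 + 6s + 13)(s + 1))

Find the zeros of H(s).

s = -8

Set the numerator to zero: -3s - 24 = 0, i.e. -3·(s + 8) = 0.
So s = -8.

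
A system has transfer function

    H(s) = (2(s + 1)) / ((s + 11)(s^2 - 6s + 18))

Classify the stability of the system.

The poles can be read from the denominator factors: s = -11, 3 + 3j, 3 - 3j.
Since the pole(s) at s = 3 + 3j, 3 - 3j lie in the right half-plane, the system is unstable.

unstable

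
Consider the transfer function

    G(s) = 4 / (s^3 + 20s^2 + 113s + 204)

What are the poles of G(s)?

s = -4 + j, -4 - j, -12

The poles are the roots of the denominator s^3 + 20s^2 + 113s + 204 = 0.
Trying s = -12: the polynomial evaluates to 0, so (s + 12) is a factor.
Dividing out leaves s^2 + 8s + 17 = 0.
The quadratic formula then gives s = -4 ± 1j.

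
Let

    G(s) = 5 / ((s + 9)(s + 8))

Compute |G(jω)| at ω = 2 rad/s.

Substitute s = j2: numerator = 5, denominator = 68 + j34.
|G(j2)| = |5| / |68 + j34| = 5 / 76.026 ≈ 0.06577.

|G(j2)| ≈ 0.06577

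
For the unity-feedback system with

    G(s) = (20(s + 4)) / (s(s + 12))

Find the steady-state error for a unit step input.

e_ss = 0

G(s) has one pole at the origin.
This is a Type 1 system; for a step input the steady-state error is zero.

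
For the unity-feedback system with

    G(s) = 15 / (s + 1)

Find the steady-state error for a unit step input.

G(s) has no poles at the origin.
This is a Type 0 system. Kp = lim_{s→0} G(s) = 15/1.
e_ss = 1/(1 + Kp) = 1/(1 + 15) = 1/16 ≈ 0.06250.

e_ss = 0.06250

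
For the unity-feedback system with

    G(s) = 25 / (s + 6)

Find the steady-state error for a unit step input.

e_ss = 0.1935

G(s) has no poles at the origin.
This is a Type 0 system. Kp = lim_{s→0} G(s) = 25/6.
e_ss = 1/(1 + Kp) = 1/(1 + 25/6) = 6/31 ≈ 0.1935.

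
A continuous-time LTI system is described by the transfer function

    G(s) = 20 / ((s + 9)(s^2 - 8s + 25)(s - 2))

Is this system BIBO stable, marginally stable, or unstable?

The poles can be read from the denominator factors: s = -9, 4 ± 3j, 2.
Since the pole(s) at s = 4 + 3j, 4 - 3j, 2 lie in the right half-plane, the system is unstable.

unstable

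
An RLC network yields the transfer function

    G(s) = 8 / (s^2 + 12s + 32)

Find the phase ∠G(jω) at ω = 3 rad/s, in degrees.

∠G(j3) ≈ -57.43°

At s = j3: numerator = 8, denominator = 23 + j36.
∠G = ∠num − ∠den = 0° − (57.426°) = -57.43°.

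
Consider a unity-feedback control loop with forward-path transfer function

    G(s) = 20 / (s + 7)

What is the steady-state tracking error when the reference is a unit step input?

G(s) has no poles at the origin.
This is a Type 0 system. Kp = lim_{s→0} G(s) = 20/7.
e_ss = 1/(1 + Kp) = 1/(1 + 20/7) = 7/27 ≈ 0.2593.

e_ss = 0.2593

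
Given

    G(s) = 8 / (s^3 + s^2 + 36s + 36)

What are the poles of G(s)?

s = ±6j, -1

The poles are the roots of the denominator s^3 + s^2 + 36s + 36 = 0.
Trying s = -1: the polynomial evaluates to 0, so (s + 1) is a factor.
Dividing out leaves s^2 + 36 = 0.
The quadratic formula then gives s = 0 ± 6j.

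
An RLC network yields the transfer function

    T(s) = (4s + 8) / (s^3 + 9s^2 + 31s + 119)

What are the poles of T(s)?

s = -1 + 4j, -1 - 4j, -7

The poles are the roots of the denominator s^3 + 9s^2 + 31s + 119 = 0.
Trying s = -7: the polynomial evaluates to 0, so (s + 7) is a factor.
Dividing out leaves s^2 + 2s + 17 = 0.
The quadratic formula then gives s = -1 ± 4j.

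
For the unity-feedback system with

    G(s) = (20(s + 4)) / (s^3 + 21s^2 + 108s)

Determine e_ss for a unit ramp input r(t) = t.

G(s) has one pole at the origin.
This is a Type 1 system. Kv = lim_{s→0} s·G(s) = 80/108 = 20/27.
e_ss = 1/Kv = 1/(20/27) = 27/20 ≈ 1.350.

e_ss = 1.350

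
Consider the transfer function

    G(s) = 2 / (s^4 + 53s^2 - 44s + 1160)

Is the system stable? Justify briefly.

unstable

The denominator s^4 + 53s^2 - 44s + 1160 factors as (s^2 - 4s + 29)(s^2 + 4s + 40), giving poles at s = 2 ± 5j, -2 ± 6j.
Since the pole(s) at s = 2 + 5j, 2 - 5j lie in the right half-plane, the system is unstable.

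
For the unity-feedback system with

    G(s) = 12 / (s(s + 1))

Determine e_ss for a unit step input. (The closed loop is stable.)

G(s) has one pole at the origin.
This is a Type 1 system; for a step input the steady-state error is zero.

e_ss = 0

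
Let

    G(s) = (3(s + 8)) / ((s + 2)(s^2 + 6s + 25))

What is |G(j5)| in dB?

Substitute s = j5: numerator = 24 + j15, denominator = -150 + j60.
|G(j5)| = |24 + j15| / |-150 + j60| = 28.302 / 161.55 ≈ 0.1752.
In decibels: 20·log₁₀(0.1752) ≈ -15.1 dB.

|G(j5)|_dB ≈ -15.1 dB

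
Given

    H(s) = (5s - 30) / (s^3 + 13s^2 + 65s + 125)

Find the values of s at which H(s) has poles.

The poles are the roots of the denominator s^3 + 13s^2 + 65s + 125 = 0.
Trying s = -5: the polynomial evaluates to 0, so (s + 5) is a factor.
Dividing out leaves s^2 + 8s + 25 = 0.
The quadratic formula then gives s = -4 ± 3j.

s = -4 ± 3j, -5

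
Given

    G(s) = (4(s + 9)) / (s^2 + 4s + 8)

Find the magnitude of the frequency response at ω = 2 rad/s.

Substitute s = j2: numerator = 36 + j8, denominator = 4 + j8.
|G(j2)| = |36 + j8| / |4 + j8| = 36.878 / 8.9443 ≈ 4.123.

|G(j2)| ≈ 4.123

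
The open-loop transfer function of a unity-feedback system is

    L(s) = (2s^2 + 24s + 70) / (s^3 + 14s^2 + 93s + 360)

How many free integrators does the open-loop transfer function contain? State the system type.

Type 0

The denominator has no factor of s at the origin — no free integrator — so this is a Type 0 system.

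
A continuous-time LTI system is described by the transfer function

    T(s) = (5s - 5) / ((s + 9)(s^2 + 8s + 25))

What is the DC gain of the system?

Set s = 0: T(0) = (-5) / (225) = -1/45.

T(0) = -1/45 ≈ -0.02222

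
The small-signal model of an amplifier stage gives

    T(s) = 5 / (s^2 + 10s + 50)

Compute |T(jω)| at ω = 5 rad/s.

|T(j5)| ≈ 0.08944

Substitute s = j5: numerator = 5, denominator = 25 + j50.
|T(j5)| = |5| / |25 + j50| = 5 / 55.902 ≈ 0.08944.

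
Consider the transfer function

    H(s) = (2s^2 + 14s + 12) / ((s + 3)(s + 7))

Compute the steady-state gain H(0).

H(0) = 4/7 ≈ 0.5714

Set s = 0: H(0) = (12) / (21) = 4/7.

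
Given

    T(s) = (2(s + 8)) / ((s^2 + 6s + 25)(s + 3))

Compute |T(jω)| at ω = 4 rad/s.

Substitute s = j4: numerator = 16 + j8, denominator = -69 + j108.
|T(j4)| = |16 + j8| / |-69 + j108| = 17.889 / 128.16 ≈ 0.1396.

|T(j4)| ≈ 0.1396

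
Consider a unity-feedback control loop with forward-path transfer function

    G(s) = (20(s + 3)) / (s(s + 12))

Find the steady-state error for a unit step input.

e_ss = 0

G(s) has one pole at the origin.
This is a Type 1 system; for a step input the steady-state error is zero.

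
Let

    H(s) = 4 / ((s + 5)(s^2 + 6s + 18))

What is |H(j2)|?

|H(j2)| ≈ 0.04028

Substitute s = j2: numerator = 4, denominator = 46 + j88.
|H(j2)| = |4| / |46 + j88| = 4 / 99.298 ≈ 0.04028.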